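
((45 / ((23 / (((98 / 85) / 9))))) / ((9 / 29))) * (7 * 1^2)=19894 / 3519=5.65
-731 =-731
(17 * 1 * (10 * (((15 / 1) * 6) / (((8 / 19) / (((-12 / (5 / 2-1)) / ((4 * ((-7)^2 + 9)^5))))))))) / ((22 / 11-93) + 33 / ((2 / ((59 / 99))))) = 218025 / 159822873008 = 0.00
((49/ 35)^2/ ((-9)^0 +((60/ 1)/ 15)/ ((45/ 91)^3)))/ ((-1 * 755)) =-35721/ 468916759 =-0.00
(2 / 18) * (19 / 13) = 19 / 117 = 0.16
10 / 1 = 10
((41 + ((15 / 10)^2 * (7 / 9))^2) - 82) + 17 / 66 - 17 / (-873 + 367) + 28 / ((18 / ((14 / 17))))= -22522619 / 619344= -36.37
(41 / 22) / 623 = 41 / 13706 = 0.00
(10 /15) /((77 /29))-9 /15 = -403 /1155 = -0.35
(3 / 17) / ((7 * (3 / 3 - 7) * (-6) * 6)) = 1 / 8568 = 0.00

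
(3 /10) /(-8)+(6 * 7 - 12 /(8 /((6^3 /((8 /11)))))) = -32283 /80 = -403.54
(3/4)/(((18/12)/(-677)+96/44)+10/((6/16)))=67023/2577818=0.03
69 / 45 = 23 / 15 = 1.53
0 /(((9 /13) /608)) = 0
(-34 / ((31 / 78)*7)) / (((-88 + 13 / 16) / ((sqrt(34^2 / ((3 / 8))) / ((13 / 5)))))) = 2.99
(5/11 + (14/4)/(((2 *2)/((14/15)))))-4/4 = 179/660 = 0.27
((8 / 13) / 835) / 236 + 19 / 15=2433697 / 1921335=1.27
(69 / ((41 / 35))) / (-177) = -805 / 2419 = -0.33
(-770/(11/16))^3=-1404928000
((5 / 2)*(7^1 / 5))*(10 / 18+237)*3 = 7483 / 3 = 2494.33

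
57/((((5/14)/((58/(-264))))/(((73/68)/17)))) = -281561/127160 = -2.21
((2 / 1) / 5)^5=32 / 3125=0.01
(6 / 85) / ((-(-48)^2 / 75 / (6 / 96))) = -5 / 34816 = -0.00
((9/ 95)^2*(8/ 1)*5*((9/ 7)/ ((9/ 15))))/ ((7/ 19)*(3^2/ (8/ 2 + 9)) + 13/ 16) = 404352/ 561127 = 0.72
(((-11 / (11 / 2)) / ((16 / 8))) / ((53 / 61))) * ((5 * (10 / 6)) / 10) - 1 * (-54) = 16867 / 318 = 53.04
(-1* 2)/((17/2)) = -4/17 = -0.24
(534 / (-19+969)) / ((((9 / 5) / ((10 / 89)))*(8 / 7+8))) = 7 / 1824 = 0.00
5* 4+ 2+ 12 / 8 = 47 / 2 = 23.50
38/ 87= 0.44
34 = 34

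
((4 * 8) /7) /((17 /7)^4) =10976 /83521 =0.13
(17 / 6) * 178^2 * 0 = 0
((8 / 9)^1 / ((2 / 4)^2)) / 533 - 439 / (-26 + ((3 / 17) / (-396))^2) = 10608439224208 / 628042116195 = 16.89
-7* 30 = -210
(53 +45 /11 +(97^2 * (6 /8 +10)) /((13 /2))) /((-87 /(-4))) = 8933570 /12441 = 718.07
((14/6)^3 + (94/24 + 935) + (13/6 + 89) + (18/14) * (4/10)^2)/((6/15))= 19712563/7560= 2607.48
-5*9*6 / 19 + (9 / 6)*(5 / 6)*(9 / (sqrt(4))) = -1305 / 152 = -8.59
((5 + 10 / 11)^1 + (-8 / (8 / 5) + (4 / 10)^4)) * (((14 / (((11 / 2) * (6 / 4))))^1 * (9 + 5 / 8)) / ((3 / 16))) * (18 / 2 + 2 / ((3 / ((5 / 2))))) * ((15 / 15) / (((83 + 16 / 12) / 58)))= 1038944256 / 1739375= 597.31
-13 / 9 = -1.44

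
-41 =-41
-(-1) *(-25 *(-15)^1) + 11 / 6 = 2261 / 6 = 376.83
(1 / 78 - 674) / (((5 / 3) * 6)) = -52571 / 780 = -67.40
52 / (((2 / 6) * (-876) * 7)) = -13 / 511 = -0.03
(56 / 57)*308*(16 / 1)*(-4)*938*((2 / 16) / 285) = -129428992 / 16245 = -7967.31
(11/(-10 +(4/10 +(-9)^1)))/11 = -5/93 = -0.05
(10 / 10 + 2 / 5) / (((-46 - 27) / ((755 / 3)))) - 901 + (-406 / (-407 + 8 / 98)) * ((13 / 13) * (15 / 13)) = -51355096042 / 56766333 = -904.68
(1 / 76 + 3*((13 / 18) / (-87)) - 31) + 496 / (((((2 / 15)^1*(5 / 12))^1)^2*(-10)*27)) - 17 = -63793741 / 99180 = -643.21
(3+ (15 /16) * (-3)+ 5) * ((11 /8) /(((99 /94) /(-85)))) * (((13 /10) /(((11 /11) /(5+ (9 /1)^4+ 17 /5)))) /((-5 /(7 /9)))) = 66075539803 /86400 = 764763.19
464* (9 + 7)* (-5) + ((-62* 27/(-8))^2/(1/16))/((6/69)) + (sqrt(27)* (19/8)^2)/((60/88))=3971* sqrt(3)/160 + 16038847/2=8019466.49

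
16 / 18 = 8 / 9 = 0.89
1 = 1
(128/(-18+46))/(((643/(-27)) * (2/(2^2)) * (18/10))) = -960/4501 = -0.21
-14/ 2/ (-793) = 7/ 793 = 0.01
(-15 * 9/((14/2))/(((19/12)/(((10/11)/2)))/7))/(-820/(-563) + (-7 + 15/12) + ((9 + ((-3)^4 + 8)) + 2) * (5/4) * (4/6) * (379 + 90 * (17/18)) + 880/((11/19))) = -54723600/56737671617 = -0.00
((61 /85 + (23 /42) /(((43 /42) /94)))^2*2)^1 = 69484700898 /13359025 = 5201.33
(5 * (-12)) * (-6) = 360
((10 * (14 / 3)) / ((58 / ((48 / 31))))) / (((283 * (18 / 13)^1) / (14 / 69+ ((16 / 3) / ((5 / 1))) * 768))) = 411602464 / 157992957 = 2.61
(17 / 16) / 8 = 17 / 128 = 0.13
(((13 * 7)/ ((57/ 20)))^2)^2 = 10971993760000/ 10556001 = 1039408.18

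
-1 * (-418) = 418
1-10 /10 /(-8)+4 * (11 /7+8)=2207 /56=39.41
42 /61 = 0.69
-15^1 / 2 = -15 / 2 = -7.50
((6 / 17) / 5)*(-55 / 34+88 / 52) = 0.01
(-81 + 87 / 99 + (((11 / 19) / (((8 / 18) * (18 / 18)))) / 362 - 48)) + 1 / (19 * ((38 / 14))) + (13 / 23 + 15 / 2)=-47623161277 / 396750552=-120.03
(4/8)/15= 1/30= 0.03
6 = 6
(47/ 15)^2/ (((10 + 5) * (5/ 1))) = 2209/ 16875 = 0.13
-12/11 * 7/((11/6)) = -504/121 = -4.17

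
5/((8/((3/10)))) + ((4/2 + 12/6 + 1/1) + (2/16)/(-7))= 579/112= 5.17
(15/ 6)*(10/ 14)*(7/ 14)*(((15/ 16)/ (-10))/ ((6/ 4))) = -25/ 448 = -0.06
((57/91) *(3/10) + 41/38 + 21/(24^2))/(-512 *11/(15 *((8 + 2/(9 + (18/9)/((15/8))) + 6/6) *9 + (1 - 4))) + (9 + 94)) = 1628964147/122853942848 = 0.01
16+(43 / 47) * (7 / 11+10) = 13303 / 517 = 25.73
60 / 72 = 5 / 6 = 0.83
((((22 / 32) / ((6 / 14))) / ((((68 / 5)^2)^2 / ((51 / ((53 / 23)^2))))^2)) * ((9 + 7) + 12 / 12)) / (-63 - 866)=-0.00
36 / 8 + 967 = 1943 / 2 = 971.50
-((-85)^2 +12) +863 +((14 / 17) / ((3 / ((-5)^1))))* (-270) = -102058 / 17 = -6003.41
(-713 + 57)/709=-656/709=-0.93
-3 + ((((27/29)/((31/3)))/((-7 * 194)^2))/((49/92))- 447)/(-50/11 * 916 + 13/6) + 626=3475753038428412025/5578096104262787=623.11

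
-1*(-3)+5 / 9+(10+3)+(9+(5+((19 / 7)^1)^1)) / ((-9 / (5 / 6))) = 1891 / 126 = 15.01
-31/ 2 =-15.50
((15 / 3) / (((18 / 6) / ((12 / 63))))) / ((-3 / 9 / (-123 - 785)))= 18160 / 21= 864.76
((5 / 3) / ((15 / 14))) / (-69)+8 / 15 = 1586 / 3105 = 0.51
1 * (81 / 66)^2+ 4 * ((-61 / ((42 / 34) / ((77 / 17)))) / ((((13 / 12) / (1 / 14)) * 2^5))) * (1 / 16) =980233 / 704704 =1.39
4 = 4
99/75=33/25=1.32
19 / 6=3.17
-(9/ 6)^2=-9/ 4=-2.25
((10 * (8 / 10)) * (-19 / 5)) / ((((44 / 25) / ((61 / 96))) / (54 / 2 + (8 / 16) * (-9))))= -86925 / 352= -246.95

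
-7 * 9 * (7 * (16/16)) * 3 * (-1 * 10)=13230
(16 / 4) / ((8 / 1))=0.50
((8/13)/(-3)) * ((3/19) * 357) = -2856/247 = -11.56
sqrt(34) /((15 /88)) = 88*sqrt(34) /15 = 34.21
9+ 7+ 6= 22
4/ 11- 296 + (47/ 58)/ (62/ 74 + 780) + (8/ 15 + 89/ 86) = -1748072431324/ 5944467705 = -294.07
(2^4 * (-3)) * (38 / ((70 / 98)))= -2553.60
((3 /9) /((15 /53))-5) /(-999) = 172 /44955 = 0.00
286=286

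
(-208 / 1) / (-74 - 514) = 52 / 147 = 0.35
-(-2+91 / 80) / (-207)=-0.00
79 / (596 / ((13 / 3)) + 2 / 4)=2054 / 3589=0.57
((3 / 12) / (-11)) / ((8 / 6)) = -3 / 176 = -0.02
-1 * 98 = -98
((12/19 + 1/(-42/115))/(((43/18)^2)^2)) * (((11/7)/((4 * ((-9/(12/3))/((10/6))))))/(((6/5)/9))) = 449331300/3182903731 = 0.14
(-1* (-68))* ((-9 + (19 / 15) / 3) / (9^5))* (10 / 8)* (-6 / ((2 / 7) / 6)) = 91868 / 59049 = 1.56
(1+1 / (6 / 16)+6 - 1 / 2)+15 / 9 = 65 / 6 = 10.83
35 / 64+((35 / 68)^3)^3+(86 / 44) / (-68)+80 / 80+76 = 26508820251169396257 / 341958103260725248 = 77.52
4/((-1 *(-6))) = 2/3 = 0.67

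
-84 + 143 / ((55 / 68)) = 464 / 5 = 92.80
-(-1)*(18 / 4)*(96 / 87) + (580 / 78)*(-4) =-28024 / 1131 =-24.78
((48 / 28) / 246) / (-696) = -1 / 99876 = -0.00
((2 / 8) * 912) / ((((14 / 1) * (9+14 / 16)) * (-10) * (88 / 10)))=-114 / 6083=-0.02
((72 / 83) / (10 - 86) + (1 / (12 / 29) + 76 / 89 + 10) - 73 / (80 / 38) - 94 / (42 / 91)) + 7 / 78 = -49262312959 / 218950680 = -224.99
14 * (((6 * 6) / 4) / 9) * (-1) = -14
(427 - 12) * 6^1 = 2490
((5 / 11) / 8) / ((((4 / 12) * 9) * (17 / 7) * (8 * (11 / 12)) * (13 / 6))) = 105 / 213928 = 0.00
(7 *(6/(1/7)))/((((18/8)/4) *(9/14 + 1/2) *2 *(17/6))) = 1372/17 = 80.71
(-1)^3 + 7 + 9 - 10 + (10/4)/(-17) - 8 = -107/34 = -3.15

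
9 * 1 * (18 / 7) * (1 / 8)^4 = 81 / 14336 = 0.01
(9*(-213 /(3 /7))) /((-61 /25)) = 111825 /61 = 1833.20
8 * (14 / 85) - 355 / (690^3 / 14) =735851711 / 558465300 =1.32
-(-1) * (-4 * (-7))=28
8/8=1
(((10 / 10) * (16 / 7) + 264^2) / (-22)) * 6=-19008.62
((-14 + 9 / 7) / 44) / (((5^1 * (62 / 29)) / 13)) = -33553 / 95480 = -0.35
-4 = -4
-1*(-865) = 865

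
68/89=0.76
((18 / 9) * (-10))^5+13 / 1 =-3199987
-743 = -743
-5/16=-0.31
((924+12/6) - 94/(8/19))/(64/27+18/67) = 5085099/19096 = 266.29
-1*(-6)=6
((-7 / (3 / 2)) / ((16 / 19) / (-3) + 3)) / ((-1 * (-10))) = -133 / 775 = -0.17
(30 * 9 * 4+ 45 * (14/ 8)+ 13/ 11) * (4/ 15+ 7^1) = 5563033/ 660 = 8428.84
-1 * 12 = -12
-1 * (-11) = 11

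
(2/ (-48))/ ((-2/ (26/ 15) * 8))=0.00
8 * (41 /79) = 328 /79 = 4.15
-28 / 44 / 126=-1 / 198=-0.01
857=857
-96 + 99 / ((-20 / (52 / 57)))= -9549 / 95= -100.52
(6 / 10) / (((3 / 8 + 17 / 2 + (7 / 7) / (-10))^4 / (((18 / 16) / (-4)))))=-16000 / 562166163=-0.00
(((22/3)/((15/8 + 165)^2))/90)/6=352/721801125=0.00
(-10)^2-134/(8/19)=-873/4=-218.25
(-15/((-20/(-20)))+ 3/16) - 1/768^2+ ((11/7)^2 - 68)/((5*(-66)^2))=-28783791781/1942814720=-14.82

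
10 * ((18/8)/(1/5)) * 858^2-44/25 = 82818448.24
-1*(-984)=984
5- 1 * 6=-1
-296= -296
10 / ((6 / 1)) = 5 / 3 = 1.67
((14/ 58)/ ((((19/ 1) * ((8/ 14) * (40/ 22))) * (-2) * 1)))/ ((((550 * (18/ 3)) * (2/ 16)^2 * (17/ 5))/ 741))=-637/ 24650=-0.03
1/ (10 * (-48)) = -1/ 480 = -0.00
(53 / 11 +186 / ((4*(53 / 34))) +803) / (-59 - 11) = -488349 / 40810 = -11.97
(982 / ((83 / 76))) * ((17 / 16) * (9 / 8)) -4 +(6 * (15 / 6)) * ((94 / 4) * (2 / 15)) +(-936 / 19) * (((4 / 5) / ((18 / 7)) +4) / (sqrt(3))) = 1484441 / 1328 -20176 * sqrt(3) / 285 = 995.18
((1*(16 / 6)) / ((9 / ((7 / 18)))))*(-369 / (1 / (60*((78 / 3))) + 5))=-596960 / 70209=-8.50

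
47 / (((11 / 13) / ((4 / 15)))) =2444 / 165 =14.81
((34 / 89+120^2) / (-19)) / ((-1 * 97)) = 7.81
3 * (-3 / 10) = -9 / 10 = -0.90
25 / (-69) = -0.36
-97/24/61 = -97/1464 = -0.07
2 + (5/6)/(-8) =91/48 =1.90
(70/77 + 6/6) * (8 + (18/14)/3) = 16.09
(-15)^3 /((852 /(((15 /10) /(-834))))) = 1125 /157904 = 0.01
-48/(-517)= 48/517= 0.09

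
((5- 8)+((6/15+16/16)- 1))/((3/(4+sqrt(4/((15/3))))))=-52/15- 26* sqrt(5)/75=-4.24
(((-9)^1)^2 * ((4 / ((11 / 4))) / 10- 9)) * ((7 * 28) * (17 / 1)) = -131437404 / 55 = -2389770.98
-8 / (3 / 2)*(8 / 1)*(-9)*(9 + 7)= 6144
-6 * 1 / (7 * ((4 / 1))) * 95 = -285 / 14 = -20.36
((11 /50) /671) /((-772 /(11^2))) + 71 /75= 6686701 /7063800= 0.95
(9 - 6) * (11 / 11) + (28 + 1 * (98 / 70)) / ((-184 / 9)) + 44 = 45.56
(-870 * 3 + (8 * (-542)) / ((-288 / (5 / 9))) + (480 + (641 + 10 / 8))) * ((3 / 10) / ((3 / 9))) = -479321 / 360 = -1331.45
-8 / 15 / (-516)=2 / 1935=0.00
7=7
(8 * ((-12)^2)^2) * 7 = 1161216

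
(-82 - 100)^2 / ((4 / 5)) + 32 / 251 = 10392687 / 251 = 41405.13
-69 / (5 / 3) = -207 / 5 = -41.40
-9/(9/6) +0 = -6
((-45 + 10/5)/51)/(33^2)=-43/55539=-0.00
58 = 58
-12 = -12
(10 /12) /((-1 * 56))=-5 /336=-0.01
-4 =-4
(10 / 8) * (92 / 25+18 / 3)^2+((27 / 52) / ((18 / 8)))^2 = 2475454 / 21125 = 117.18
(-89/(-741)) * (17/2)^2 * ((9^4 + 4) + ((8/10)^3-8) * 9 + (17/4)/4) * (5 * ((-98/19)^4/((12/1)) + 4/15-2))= 16142038.48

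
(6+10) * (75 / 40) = 30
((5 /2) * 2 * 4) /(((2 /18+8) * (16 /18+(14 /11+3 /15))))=1.04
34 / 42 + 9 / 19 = 512 / 399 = 1.28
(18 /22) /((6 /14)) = 21 /11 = 1.91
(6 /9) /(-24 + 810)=1 /1179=0.00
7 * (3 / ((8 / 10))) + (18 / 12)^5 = 1083 / 32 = 33.84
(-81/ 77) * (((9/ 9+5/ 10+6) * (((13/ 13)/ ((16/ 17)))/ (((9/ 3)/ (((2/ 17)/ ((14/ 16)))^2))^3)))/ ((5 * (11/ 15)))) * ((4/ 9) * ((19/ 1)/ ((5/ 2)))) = -239075328/ 141486908495471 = -0.00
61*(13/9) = 793/9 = 88.11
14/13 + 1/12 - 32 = -4811/156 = -30.84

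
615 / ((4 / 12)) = 1845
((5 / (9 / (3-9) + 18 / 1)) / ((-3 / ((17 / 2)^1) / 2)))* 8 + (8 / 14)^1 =-9124 / 693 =-13.17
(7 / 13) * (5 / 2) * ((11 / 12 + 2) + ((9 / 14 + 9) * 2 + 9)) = 13105 / 312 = 42.00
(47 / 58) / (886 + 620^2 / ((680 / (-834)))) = -799 / 463981324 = -0.00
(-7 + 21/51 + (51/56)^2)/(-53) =307015/2825536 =0.11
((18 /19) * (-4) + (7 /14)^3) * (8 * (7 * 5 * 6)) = -116970 /19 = -6156.32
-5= -5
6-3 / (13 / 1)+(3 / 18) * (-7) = 359 / 78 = 4.60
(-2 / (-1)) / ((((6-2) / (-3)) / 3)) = -9 / 2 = -4.50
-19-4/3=-61/3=-20.33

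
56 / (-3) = -56 / 3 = -18.67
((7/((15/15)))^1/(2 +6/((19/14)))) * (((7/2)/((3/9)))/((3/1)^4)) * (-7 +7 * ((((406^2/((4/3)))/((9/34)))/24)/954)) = 4341684053/226258272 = 19.19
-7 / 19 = -0.37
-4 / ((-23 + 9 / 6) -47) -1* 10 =-1362 / 137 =-9.94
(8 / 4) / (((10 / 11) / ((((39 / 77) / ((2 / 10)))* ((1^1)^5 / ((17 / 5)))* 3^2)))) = 1755 / 119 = 14.75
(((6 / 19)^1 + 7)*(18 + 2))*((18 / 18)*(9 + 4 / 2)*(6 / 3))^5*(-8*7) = -802317429760 / 19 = -42227233145.26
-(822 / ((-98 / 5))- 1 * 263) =14942 / 49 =304.94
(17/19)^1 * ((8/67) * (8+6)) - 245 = -309981/1273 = -243.50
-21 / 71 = -0.30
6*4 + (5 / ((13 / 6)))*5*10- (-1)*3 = 1851 / 13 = 142.38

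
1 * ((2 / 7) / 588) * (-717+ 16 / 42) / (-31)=15049 / 1339758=0.01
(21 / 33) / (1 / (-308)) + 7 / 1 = -189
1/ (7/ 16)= 16/ 7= 2.29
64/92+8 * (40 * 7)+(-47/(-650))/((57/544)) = 954998432/426075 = 2241.39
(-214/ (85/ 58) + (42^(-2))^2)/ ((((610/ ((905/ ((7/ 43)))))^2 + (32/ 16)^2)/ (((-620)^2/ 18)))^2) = -16360020279922184522731351822993375/ 3954301043672285800823952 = -4137272326.83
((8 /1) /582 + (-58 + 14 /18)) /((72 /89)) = -70.72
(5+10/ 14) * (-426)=-17040/ 7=-2434.29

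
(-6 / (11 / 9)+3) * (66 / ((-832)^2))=-63 / 346112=-0.00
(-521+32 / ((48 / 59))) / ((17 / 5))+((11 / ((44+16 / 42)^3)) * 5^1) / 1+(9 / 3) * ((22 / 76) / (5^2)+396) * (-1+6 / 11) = -157280294366081 / 230723906880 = -681.68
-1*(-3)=3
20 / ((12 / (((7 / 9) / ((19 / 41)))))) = 1435 / 513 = 2.80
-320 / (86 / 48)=-7680 / 43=-178.60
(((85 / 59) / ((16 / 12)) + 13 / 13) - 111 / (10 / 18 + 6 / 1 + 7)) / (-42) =87931 / 604632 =0.15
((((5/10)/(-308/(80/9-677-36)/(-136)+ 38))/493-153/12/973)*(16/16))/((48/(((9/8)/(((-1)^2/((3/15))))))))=-7250089179/118274265234944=-0.00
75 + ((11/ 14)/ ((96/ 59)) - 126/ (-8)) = 122617/ 1344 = 91.23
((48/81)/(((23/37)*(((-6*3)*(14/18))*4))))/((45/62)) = -4588/195615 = -0.02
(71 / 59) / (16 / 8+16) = 71 / 1062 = 0.07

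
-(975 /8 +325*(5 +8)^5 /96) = -120681925 /96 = -1257103.39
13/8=1.62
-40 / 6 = -20 / 3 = -6.67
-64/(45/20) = -256/9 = -28.44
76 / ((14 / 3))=114 / 7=16.29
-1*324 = -324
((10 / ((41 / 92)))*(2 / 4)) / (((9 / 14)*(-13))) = -6440 / 4797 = -1.34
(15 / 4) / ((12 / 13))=65 / 16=4.06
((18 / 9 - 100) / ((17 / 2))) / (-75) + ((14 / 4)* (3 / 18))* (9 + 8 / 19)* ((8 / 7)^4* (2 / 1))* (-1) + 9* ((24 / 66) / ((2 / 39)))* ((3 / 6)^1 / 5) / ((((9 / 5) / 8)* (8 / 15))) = 3161100427 / 91400925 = 34.58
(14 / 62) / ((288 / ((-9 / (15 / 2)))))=-7 / 7440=-0.00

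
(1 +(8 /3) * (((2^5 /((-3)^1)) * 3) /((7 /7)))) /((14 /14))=-253 /3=-84.33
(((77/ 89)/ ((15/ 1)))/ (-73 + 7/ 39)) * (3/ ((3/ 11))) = -11011/ 1263800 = -0.01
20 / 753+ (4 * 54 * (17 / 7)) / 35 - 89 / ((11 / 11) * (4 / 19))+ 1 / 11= -3308991241 / 8117340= -407.64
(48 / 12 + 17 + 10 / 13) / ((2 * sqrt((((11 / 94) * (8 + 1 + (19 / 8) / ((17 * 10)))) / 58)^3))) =8393463040 * sqrt(15622930895) / 236395286413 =4437.96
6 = 6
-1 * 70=-70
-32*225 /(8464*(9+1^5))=-0.09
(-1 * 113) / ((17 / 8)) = -904 / 17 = -53.18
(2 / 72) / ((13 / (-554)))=-277 / 234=-1.18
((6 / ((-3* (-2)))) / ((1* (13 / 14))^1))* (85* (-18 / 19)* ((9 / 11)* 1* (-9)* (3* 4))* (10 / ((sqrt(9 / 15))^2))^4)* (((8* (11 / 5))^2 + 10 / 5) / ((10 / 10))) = 184336562384.98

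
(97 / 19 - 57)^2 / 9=972196 / 3249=299.23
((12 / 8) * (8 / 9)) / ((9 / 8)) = 32 / 27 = 1.19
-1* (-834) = 834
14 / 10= 7 / 5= 1.40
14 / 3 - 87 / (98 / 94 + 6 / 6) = -3641 / 96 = -37.93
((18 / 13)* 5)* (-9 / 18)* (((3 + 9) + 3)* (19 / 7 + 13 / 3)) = -365.93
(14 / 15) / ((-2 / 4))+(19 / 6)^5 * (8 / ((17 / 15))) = 61851067 / 27540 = 2245.86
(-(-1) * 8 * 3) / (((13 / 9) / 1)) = 216 / 13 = 16.62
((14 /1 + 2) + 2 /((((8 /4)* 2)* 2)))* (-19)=-1235 /4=-308.75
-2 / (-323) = 2 / 323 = 0.01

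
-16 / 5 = -3.20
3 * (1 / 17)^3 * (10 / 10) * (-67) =-201 / 4913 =-0.04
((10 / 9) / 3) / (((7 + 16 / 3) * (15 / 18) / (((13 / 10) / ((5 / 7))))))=182 / 2775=0.07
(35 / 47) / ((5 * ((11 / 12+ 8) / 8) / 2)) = 1344 / 5029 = 0.27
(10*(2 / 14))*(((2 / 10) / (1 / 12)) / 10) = 12 / 35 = 0.34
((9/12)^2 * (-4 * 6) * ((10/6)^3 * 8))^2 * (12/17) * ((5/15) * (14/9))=14000000/153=91503.27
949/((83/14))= 13286/83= 160.07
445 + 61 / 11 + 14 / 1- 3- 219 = 242.55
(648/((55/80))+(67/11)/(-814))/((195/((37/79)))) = 1687897/745602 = 2.26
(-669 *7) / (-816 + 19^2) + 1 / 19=10.34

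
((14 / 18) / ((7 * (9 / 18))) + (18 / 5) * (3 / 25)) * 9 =736 / 125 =5.89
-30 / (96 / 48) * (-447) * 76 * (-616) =-313901280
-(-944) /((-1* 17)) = -944 /17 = -55.53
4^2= 16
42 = 42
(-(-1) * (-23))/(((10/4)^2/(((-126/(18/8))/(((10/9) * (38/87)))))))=1008504/2375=424.63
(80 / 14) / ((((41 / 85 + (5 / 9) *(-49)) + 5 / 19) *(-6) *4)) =24225 / 2693873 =0.01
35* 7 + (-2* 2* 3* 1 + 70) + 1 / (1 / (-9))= 294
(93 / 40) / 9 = 31 / 120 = 0.26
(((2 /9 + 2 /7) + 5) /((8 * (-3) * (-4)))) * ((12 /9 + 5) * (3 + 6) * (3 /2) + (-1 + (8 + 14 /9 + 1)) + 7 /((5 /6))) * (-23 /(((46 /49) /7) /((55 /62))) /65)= -1741464263 /125349120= -13.89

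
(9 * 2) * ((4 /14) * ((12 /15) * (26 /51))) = 1248 /595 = 2.10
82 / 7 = 11.71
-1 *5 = -5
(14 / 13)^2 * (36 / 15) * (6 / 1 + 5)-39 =-7083 / 845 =-8.38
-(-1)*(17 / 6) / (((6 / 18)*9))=17 / 18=0.94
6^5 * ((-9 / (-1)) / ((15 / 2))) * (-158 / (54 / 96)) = -13105152 / 5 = -2621030.40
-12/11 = -1.09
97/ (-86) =-97/ 86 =-1.13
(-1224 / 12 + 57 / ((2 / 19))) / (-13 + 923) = 879 / 1820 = 0.48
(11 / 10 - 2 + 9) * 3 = 243 / 10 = 24.30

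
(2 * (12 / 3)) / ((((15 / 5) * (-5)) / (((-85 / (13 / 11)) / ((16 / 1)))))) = 2.40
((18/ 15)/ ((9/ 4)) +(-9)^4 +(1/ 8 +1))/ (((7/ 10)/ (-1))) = -787519/ 84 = -9375.23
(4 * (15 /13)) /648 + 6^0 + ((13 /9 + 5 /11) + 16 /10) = 173981 /38610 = 4.51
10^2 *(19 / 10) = 190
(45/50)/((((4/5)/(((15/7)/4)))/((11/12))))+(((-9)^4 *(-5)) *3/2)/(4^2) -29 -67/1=-3170.92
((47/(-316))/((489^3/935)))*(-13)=571285/36949933404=0.00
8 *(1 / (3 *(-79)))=-8 / 237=-0.03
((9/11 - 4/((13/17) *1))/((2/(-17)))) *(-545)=-5846215/286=-20441.31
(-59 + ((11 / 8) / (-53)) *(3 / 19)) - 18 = -620345 / 8056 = -77.00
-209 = -209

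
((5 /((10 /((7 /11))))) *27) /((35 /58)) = 783 /55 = 14.24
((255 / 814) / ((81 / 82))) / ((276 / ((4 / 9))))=3485 / 6824169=0.00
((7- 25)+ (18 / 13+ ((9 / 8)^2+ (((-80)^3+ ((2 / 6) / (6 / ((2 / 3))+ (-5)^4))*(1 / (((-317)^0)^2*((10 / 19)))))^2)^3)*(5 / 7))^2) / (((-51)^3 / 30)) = -122928441994782711067345535213549123443692538736884745071445292133014011973881170196990093611235433149394812041421329301209 / 3282904133495173336377566611558112378430321082368000000000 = -37445029460517886800754960000000000000000000000000000000000000000.00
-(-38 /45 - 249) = 11243 /45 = 249.84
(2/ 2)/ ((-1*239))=-1/ 239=-0.00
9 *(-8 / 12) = -6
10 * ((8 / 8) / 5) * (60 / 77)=120 / 77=1.56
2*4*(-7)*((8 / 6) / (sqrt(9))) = -224 / 9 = -24.89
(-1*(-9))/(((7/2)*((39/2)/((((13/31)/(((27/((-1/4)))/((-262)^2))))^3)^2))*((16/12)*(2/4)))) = 18967159882201690481530047141146/267428863397360007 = 70924131528836.80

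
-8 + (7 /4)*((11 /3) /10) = -883 /120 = -7.36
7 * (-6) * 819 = -34398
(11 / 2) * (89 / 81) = 979 / 162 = 6.04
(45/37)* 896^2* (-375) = -13547520000/37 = -366149189.19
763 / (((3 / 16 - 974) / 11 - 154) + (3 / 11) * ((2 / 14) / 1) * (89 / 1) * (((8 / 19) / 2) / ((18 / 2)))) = -3.15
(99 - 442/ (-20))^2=1466521/ 100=14665.21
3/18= 1/6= 0.17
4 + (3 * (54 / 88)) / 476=83857 / 20944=4.00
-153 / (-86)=153 / 86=1.78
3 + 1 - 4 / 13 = 48 / 13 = 3.69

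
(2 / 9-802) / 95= -7216 / 855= -8.44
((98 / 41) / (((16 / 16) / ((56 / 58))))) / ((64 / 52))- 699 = -697.12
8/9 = 0.89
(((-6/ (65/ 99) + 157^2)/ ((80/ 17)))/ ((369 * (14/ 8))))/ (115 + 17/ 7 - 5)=27227047/ 377523900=0.07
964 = 964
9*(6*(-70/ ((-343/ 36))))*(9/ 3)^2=174960/ 49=3570.61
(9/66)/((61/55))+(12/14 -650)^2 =2519048927/5978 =421386.57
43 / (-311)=-43 / 311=-0.14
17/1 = 17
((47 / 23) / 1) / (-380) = -47 / 8740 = -0.01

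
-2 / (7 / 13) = -26 / 7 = -3.71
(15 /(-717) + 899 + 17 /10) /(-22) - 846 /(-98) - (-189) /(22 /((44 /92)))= -151907601 /5387060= -28.20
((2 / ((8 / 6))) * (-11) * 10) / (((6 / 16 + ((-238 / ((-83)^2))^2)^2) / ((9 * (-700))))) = 18730062202468264956000 / 6756902364759011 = 2771989.47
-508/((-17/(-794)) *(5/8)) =-3226816/85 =-37962.54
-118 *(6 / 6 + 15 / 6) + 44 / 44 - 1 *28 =-440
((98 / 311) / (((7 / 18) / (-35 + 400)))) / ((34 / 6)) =275940 / 5287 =52.19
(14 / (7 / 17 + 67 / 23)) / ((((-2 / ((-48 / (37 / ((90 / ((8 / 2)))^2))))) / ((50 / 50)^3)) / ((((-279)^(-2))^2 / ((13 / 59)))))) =161483 / 155918973951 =0.00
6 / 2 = 3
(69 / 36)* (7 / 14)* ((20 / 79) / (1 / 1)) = 115 / 474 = 0.24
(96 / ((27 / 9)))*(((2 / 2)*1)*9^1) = 288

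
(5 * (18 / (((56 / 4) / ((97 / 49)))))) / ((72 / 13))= 6305 / 2744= 2.30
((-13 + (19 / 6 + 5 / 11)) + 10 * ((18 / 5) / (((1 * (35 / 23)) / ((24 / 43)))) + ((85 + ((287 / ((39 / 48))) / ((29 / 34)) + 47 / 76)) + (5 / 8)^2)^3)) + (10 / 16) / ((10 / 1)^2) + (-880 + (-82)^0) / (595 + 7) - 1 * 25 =598624286517075392710465293739 / 478492588471346921472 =1251062818.82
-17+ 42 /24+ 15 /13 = -733 /52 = -14.10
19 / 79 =0.24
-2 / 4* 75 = -75 / 2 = -37.50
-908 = -908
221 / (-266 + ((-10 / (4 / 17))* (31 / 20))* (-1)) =-1768 / 1601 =-1.10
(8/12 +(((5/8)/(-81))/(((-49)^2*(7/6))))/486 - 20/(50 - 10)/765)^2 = 2494042214057101879609/5622614406989383809600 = 0.44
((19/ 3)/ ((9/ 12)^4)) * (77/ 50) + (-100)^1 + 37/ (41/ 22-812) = -2498270426/ 36091575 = -69.22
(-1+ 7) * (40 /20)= 12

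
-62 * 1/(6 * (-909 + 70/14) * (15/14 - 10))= -217/169500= -0.00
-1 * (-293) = 293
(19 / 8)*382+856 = 7053 / 4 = 1763.25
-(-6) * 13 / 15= 26 / 5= 5.20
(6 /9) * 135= 90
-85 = -85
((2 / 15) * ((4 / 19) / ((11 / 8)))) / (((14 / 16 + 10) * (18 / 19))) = 256 / 129195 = 0.00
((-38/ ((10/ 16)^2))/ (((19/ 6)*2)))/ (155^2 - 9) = -24/ 37525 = -0.00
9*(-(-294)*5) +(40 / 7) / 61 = 5649250 / 427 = 13230.09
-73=-73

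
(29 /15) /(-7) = -0.28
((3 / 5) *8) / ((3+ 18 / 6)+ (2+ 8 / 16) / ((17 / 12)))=34 / 55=0.62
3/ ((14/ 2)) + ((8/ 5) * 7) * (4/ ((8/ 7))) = 1387/ 35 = 39.63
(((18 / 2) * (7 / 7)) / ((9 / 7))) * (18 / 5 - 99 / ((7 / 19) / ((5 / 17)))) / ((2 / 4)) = -89766 / 85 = -1056.07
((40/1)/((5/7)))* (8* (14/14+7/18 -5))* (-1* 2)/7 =462.22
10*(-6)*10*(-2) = 1200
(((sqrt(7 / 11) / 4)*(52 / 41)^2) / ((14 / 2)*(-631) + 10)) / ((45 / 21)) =-364*sqrt(77) / 94026735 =-0.00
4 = 4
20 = 20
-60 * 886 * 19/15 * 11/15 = -740696/15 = -49379.73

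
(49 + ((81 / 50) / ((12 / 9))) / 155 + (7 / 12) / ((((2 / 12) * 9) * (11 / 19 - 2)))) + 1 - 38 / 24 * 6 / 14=2586751093 / 52731000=49.06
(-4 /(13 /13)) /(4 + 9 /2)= -8 /17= -0.47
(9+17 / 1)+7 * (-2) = 12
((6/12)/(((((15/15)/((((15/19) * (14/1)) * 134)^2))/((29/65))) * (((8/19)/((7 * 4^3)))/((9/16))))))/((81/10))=8930416600/247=36155532.79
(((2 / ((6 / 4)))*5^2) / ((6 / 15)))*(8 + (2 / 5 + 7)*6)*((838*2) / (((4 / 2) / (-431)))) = -1577143933.33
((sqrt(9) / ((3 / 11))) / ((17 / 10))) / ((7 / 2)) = 220 / 119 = 1.85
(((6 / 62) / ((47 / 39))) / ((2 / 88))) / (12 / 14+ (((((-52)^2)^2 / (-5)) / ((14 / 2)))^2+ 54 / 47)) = 1576575 / 19472706118477973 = 0.00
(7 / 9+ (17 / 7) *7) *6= 320 / 3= 106.67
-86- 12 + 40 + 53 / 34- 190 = -8379 / 34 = -246.44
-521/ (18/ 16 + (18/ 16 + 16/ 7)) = -14588/ 127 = -114.87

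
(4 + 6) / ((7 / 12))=120 / 7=17.14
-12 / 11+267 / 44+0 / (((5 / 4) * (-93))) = 219 / 44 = 4.98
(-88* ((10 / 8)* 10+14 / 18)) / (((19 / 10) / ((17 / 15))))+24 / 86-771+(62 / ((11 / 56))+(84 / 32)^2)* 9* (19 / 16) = 491806589851 / 248472576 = 1979.32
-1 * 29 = -29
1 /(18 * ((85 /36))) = 2 /85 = 0.02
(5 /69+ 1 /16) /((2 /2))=149 /1104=0.13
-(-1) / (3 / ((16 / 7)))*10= 160 / 21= 7.62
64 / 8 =8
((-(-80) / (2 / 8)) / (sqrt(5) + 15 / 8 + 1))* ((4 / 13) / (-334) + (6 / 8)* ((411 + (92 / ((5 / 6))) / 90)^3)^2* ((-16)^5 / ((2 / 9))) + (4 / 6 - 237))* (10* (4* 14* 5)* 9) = -29797303194357030963334870333514176126976 / 241693359375 + 10364279371950271639420824463831017783296* sqrt(5) / 241693359375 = -27398642635451582618260700000.00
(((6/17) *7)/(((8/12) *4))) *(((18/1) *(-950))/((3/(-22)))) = 1975050/17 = 116179.41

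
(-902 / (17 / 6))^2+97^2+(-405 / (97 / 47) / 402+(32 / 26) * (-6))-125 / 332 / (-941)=844808134595217993 / 7628083514116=110749.72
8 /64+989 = 7913 /8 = 989.12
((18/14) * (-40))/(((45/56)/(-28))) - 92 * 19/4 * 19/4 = -1135/4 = -283.75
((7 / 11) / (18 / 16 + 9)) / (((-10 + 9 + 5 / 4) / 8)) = 1792 / 891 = 2.01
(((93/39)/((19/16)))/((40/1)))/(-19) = -62/23465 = -0.00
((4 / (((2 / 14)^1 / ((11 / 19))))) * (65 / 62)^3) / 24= 21146125 / 27169392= 0.78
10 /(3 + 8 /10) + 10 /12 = 395 /114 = 3.46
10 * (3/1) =30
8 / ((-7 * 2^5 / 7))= -1 / 4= -0.25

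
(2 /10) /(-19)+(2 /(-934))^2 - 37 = -37.01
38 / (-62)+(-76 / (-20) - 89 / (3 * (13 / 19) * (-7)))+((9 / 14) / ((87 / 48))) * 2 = 12382523 / 1227135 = 10.09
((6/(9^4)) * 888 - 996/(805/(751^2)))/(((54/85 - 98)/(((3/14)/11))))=1740424408477/12465604998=139.62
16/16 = 1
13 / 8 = 1.62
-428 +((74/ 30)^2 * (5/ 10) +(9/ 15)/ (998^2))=-95233420327/ 224100900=-424.96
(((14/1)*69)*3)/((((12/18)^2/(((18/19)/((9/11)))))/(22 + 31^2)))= 141012333/19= 7421701.74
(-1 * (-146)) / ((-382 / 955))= -365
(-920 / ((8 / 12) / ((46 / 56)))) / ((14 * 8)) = -7935 / 784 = -10.12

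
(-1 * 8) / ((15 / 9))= -24 / 5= -4.80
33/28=1.18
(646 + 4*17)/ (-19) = -714/ 19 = -37.58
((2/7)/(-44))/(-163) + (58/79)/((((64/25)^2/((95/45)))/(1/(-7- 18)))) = -172161961/18275862528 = -0.01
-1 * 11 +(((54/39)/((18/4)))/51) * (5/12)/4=-87511/7956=-11.00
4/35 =0.11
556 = 556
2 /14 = 1 /7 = 0.14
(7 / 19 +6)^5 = 25937424601 / 2476099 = 10475.12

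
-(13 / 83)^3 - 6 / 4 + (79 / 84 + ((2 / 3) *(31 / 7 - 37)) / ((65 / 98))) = -103966874729 / 3121957020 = -33.30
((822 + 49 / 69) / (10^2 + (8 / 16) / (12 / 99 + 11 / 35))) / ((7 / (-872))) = -49797828944 / 49147665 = -1013.23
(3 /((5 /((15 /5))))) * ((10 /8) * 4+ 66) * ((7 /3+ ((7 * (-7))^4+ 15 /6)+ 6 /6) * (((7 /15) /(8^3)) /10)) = 17190653977 /256000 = 67150.99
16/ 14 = 8/ 7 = 1.14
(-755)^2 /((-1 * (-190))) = 114005 /38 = 3000.13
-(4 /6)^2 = -4 /9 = -0.44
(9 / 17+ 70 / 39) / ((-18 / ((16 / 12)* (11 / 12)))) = -16951 / 107406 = -0.16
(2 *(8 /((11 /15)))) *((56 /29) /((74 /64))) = 430080 /11803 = 36.44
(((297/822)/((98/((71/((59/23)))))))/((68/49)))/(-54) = -17963/13191456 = -0.00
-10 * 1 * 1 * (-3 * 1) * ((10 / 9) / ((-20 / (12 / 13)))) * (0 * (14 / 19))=0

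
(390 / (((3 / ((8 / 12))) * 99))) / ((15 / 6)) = 104 / 297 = 0.35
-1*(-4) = 4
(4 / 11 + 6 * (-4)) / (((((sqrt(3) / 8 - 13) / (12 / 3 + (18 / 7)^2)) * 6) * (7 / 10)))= 5408000 * sqrt(3) / 122392347 + 562432000 / 122392347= 4.67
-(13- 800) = 787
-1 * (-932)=932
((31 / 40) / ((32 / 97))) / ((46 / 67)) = 201469 / 58880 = 3.42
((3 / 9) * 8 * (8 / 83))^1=64 / 249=0.26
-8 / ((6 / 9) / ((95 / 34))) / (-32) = 285 / 272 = 1.05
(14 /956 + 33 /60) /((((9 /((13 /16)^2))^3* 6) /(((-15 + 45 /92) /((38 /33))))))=-12753978783689 /27251190609739776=-0.00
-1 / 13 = -0.08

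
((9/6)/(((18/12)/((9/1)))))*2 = 18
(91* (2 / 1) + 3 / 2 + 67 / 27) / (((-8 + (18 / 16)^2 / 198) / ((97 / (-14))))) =342908192 / 2127195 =161.20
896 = 896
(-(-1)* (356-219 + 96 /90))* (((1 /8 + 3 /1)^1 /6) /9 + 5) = 905027 /1296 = 698.32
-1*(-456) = 456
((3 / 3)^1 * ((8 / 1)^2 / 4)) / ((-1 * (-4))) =4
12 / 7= 1.71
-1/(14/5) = -5/14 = -0.36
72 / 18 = 4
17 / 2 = 8.50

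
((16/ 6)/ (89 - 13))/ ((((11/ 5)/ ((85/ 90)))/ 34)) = 2890/ 5643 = 0.51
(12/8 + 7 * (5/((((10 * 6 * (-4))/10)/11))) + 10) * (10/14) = -545/168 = -3.24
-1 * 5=-5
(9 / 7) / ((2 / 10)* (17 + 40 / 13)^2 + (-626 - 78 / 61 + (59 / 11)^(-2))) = -1614853305 / 686562332918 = -0.00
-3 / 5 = -0.60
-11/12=-0.92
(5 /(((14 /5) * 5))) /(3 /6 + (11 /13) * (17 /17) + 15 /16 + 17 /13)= 0.10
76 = 76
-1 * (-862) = 862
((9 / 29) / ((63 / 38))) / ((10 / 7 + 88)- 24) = 19 / 6641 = 0.00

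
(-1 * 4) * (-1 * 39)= 156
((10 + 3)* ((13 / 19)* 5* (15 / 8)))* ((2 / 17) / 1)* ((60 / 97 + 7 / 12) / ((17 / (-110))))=-325092625 / 4261016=-76.29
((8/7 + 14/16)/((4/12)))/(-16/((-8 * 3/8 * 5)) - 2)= -5085/784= -6.49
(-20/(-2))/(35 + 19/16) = 160/579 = 0.28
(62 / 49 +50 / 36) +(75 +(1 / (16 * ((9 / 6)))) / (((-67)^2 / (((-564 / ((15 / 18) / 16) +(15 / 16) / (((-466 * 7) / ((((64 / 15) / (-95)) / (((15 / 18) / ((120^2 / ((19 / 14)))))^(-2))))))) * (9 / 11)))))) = 2437548646428603187219 / 31423064740429824000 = 77.57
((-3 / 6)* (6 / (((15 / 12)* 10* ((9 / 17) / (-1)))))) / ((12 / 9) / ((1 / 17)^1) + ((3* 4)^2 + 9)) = 2 / 775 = 0.00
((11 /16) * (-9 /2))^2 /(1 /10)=49005 /512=95.71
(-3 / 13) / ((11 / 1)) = -3 / 143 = -0.02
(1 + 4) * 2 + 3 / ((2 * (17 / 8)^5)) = 14247722 / 1419857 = 10.03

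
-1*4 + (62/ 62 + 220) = 217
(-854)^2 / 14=52094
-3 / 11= -0.27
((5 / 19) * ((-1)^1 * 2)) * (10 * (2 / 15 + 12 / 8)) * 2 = -980 / 57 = -17.19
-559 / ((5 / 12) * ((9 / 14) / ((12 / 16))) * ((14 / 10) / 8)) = -8944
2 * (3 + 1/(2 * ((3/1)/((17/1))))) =35/3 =11.67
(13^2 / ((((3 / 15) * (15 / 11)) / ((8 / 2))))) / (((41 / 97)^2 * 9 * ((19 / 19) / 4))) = 279861296 / 45387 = 6166.11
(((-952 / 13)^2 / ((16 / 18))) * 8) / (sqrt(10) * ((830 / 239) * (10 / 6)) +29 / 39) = -13511706594624 / 125917940369 +8090258601600 * sqrt(10) / 9685995413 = 2534.00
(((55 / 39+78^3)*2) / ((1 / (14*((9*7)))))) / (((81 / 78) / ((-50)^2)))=18137431340000 / 9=2015270148888.89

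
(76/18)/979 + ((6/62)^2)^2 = 35807489/8137143531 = 0.00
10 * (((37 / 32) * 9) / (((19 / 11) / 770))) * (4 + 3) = 49358925 / 152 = 324729.77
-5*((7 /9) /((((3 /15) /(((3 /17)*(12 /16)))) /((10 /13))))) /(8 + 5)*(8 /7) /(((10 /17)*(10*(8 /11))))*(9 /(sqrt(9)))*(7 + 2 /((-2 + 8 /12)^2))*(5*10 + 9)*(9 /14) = -438075 /11648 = -37.61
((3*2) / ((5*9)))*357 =238 / 5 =47.60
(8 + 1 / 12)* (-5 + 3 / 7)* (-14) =1552 / 3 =517.33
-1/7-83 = -582/7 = -83.14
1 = 1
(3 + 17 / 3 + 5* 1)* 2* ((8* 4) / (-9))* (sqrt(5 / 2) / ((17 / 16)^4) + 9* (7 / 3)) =-18368 / 9- 85983232* sqrt(10) / 2255067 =-2161.46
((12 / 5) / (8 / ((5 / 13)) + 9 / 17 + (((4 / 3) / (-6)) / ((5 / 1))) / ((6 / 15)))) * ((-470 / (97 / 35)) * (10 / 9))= -4194750 / 196813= -21.31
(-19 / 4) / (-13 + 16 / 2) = 19 / 20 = 0.95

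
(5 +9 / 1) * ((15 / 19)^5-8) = -266691838 / 2476099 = -107.71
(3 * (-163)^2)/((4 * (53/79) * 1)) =6296853/212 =29702.14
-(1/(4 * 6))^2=-1/576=-0.00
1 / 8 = 0.12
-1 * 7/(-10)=7/10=0.70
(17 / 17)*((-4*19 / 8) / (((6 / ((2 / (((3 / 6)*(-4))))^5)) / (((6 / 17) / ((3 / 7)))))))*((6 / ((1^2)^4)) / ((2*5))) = 133 / 170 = 0.78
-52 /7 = -7.43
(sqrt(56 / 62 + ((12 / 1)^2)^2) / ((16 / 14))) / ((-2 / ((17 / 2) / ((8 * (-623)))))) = 17 * sqrt(4982041) / 353152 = 0.11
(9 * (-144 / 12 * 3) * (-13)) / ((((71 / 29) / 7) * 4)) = 213759 / 71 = 3010.69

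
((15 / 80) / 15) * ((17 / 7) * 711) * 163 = 1970181 / 560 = 3518.18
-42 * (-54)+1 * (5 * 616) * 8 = 26908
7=7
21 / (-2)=-21 / 2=-10.50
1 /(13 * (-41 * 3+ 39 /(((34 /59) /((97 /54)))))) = -612 /11401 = -0.05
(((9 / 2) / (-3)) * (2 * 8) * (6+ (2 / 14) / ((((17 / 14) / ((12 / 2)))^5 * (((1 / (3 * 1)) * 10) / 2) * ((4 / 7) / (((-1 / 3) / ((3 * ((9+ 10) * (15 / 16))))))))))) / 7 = -52508944944 / 4721024525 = -11.12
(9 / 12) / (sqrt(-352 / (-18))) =9 * sqrt(11) / 176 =0.17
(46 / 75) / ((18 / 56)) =1.91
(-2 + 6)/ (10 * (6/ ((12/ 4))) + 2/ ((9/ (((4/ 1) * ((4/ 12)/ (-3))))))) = 81/ 403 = 0.20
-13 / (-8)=1.62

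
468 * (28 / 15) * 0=0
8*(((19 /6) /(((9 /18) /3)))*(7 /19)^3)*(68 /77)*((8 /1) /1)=213248 /3971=53.70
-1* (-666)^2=-443556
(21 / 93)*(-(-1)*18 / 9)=0.45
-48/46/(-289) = 24/6647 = 0.00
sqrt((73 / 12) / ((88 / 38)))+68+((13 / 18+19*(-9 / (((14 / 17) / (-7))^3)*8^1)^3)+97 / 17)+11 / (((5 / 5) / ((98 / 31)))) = sqrt(45771) / 132+15581330585437493135 / 9486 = 1642560677360057.82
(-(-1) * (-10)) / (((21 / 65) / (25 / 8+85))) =-76375 / 28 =-2727.68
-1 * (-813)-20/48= 9751/12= 812.58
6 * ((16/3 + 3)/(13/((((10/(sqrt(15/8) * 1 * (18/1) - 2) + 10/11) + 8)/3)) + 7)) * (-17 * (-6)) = 86640840 * sqrt(30)/60250207 + 27032433720/60250207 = 456.55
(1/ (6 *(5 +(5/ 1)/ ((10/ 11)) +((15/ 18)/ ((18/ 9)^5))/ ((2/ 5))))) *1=64/ 4057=0.02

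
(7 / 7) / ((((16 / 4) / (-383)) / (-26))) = 4979 / 2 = 2489.50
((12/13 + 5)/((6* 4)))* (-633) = -16247/104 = -156.22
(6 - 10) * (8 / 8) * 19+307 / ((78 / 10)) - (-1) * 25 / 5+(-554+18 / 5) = -582.04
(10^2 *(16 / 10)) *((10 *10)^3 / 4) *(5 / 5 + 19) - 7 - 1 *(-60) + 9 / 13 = 10400000698 / 13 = 800000053.69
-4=-4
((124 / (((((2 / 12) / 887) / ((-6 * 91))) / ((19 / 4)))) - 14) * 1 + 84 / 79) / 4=-67605169597 / 158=-427880820.23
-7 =-7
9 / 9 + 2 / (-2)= 0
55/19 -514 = -9711/19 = -511.11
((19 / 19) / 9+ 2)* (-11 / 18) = -209 / 162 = -1.29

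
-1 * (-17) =17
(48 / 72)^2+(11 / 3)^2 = 125 / 9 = 13.89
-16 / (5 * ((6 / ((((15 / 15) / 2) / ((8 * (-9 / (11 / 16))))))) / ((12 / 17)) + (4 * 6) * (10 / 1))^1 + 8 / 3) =66 / 31759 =0.00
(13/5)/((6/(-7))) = -91/30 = -3.03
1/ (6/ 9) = 1.50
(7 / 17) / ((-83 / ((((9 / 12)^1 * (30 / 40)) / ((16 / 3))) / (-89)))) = 189 / 32148224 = 0.00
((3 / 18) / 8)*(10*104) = 21.67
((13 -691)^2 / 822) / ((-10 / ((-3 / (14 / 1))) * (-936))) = -12769 / 997360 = -0.01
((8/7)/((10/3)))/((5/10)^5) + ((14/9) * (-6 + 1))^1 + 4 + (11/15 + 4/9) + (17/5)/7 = 8.86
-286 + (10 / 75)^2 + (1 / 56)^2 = -201788831 / 705600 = -285.98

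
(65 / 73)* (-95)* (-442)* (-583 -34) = -1684008950 / 73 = -23068615.75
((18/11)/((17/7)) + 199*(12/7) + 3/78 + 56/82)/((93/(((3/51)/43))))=477975529/94863070302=0.01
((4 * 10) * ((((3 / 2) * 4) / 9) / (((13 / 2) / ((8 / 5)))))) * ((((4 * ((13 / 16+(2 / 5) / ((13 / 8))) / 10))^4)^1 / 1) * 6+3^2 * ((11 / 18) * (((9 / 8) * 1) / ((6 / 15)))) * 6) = 708354181264401 / 1160290625000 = 610.50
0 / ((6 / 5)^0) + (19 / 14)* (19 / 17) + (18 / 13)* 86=373117 / 3094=120.59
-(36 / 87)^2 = -144 / 841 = -0.17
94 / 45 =2.09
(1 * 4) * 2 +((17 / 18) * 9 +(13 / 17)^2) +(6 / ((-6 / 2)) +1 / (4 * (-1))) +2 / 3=53759 / 3468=15.50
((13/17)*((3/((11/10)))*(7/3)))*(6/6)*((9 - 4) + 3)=7280/187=38.93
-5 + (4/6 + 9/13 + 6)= 92/39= 2.36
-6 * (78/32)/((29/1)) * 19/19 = -117/232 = -0.50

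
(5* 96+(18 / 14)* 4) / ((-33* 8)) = -1.84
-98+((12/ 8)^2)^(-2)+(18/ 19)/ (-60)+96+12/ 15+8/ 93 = -444761/ 477090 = -0.93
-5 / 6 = -0.83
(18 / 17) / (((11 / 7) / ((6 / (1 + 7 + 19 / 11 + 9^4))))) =378 / 614363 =0.00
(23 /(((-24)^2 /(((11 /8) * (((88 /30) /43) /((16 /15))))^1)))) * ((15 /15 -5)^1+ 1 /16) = -19481 /1409024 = -0.01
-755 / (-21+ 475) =-755 / 454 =-1.66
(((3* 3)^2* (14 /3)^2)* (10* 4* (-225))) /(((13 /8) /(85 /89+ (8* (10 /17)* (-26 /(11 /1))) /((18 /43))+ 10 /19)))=1007675897760000 /4110821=245127651.57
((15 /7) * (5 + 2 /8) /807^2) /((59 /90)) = 225 /8538598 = 0.00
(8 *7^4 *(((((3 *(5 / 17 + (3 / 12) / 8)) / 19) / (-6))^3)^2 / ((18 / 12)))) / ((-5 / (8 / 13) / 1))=-24609937089105963 / 39627654227478139811921920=-0.00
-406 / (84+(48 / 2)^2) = -203 / 330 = -0.62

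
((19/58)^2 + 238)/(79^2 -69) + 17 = 353765329/20762608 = 17.04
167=167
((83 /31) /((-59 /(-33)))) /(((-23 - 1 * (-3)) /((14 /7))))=-2739 /18290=-0.15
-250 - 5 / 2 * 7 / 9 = -4535 / 18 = -251.94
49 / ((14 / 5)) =35 / 2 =17.50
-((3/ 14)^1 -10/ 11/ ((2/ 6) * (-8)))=-171/ 308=-0.56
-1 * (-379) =379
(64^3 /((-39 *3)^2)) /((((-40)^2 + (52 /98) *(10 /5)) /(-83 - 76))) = -170196992 /89494119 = -1.90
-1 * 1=-1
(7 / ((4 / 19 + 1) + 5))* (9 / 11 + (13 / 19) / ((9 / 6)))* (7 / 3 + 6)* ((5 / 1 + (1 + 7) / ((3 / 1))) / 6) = 3215975 / 210276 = 15.29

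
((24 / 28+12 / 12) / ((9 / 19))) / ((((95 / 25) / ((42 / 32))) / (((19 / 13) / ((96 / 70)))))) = 3325 / 2304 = 1.44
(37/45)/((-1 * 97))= -37/4365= -0.01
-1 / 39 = -0.03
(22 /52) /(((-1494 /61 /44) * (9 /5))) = -36905 /87399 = -0.42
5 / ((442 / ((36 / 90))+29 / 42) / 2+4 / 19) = 7980 / 882677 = 0.01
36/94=18/47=0.38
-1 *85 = -85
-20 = -20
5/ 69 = 0.07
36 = 36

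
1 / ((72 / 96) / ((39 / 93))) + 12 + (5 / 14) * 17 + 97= 150551 / 1302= 115.63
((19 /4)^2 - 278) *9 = -2298.94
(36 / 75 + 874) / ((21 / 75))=21862 / 7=3123.14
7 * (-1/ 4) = -7/ 4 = -1.75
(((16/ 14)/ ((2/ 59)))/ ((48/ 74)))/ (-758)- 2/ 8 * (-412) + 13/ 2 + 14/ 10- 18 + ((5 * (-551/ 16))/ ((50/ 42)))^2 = 21012.84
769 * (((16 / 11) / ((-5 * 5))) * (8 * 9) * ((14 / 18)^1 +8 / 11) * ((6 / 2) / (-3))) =14666368 / 3025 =4848.39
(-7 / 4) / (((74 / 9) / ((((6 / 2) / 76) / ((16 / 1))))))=-189 / 359936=-0.00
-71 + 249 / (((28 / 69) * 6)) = 31.27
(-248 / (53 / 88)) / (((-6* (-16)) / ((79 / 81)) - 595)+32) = 1724096 / 1945153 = 0.89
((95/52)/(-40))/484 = -19/201344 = -0.00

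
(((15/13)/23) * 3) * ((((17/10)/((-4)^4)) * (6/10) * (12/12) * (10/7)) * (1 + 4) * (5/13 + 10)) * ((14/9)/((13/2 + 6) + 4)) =0.00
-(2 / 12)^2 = -1 / 36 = -0.03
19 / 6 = 3.17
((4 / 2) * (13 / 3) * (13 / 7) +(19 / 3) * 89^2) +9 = 351340 / 7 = 50191.43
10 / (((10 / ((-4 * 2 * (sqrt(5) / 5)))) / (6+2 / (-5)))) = -224 * sqrt(5) / 25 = -20.04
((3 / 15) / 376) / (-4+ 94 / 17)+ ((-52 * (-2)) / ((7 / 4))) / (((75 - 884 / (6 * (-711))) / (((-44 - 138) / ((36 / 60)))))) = -1879476287311 / 7841182960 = -239.69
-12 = -12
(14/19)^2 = 196/361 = 0.54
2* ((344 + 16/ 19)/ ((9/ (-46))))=-66976/ 19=-3525.05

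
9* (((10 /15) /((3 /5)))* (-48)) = -480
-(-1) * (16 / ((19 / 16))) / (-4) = -64 / 19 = -3.37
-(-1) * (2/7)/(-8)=-1/28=-0.04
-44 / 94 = -22 / 47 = -0.47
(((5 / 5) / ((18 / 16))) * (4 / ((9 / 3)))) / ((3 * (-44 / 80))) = -640 / 891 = -0.72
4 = 4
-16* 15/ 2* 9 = -1080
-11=-11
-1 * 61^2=-3721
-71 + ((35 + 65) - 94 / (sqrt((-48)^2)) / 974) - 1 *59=-701327 / 23376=-30.00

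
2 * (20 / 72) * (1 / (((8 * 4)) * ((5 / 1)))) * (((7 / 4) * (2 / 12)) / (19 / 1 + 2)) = 1 / 20736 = 0.00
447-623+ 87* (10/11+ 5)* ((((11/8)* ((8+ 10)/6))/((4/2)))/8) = -43.46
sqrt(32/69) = 4 * sqrt(138)/69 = 0.68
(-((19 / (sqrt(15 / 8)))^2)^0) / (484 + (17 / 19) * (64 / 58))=-551 / 267228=-0.00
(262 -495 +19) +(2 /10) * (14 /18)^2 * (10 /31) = -537256 /2511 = -213.96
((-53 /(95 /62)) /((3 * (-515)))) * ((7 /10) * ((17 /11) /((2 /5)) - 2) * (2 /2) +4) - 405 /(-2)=545221751 /2690875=202.62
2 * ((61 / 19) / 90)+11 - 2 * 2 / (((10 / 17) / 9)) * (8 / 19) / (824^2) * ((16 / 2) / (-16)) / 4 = 642718957 / 58052448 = 11.07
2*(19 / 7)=38 / 7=5.43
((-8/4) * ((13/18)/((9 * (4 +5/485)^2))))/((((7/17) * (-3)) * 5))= 2079389/1286985105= 0.00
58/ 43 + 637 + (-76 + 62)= 26847/ 43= 624.35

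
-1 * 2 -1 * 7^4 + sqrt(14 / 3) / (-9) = -2403 -sqrt(42) / 27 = -2403.24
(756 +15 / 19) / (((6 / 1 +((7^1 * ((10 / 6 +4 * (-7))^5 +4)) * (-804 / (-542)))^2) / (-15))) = -103927040999685 / 158281412133301341299866558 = -0.00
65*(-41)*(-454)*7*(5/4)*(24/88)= 63520275/22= 2887285.23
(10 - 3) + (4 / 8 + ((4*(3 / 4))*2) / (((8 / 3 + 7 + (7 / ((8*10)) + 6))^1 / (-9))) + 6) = 76167 / 7562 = 10.07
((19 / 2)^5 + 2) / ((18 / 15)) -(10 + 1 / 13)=160925443 / 2496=64473.33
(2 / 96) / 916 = 1 / 43968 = 0.00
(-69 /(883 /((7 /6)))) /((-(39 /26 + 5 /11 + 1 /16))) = 14168 /313465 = 0.05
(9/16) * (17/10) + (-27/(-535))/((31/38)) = 540333/530720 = 1.02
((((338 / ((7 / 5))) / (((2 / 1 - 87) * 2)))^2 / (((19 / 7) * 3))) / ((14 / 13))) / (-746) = -371293 / 1204308084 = -0.00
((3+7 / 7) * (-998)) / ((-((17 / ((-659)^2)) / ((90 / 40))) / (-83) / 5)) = -1618795455930 / 17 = -95223262113.53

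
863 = 863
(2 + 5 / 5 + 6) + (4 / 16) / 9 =325 / 36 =9.03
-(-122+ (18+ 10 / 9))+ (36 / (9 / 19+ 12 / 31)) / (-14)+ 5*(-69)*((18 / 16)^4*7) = -164343026713 / 43610112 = -3768.46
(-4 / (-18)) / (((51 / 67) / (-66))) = -2948 / 153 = -19.27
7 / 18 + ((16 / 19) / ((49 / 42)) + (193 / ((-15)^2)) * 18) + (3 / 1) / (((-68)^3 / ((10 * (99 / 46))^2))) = 82360084741201 / 4977560750400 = 16.55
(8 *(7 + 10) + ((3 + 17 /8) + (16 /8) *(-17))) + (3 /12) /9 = 7715 /72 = 107.15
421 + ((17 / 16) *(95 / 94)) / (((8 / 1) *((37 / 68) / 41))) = 47981271 / 111296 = 431.11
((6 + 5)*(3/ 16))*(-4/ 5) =-1.65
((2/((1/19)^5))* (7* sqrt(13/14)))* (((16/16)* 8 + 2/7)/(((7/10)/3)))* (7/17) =4308412260* sqrt(182)/119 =488434110.20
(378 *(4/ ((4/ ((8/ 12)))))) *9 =2268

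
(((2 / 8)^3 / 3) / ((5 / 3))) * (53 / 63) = 0.00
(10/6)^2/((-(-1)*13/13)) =25/9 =2.78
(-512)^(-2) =1 / 262144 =0.00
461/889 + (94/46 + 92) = 1933510/20447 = 94.56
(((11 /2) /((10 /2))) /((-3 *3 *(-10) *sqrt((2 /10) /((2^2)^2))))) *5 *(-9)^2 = 99 *sqrt(5) /5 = 44.27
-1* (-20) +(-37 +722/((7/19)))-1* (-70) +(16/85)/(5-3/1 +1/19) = 46707163/23205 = 2012.81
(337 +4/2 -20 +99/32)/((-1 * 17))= -10307/544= -18.95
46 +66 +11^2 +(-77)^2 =6162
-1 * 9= -9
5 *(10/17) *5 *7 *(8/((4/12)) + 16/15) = 131600/51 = 2580.39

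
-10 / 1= -10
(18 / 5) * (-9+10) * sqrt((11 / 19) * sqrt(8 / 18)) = 6 * sqrt(1254) / 95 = 2.24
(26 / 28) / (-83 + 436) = 13 / 4942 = 0.00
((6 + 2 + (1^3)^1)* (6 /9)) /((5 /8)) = 48 /5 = 9.60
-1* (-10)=10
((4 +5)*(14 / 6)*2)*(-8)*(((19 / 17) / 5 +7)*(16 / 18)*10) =-1100288 / 51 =-21574.27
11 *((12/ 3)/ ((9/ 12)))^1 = 176/ 3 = 58.67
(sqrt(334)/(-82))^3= -167 * sqrt(334)/275684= -0.01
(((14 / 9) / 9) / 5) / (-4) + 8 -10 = -1627 / 810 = -2.01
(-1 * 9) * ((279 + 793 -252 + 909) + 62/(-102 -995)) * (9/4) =-153628731/4388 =-35011.11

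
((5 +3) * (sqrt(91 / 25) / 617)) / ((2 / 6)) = 24 * sqrt(91) / 3085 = 0.07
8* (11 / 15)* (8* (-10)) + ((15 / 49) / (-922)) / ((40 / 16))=-31805321 / 67767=-469.33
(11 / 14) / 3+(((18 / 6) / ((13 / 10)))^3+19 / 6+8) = 364760 / 15379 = 23.72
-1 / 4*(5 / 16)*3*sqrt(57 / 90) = -sqrt(570) / 128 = -0.19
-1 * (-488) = 488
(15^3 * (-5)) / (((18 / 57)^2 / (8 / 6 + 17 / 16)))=-25946875 / 64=-405419.92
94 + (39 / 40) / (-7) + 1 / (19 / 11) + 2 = 513059 / 5320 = 96.44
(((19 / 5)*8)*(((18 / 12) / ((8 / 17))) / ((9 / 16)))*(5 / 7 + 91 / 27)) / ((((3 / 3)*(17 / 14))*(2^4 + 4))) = 28.97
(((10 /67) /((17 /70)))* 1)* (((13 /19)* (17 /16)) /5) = 455 /5092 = 0.09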